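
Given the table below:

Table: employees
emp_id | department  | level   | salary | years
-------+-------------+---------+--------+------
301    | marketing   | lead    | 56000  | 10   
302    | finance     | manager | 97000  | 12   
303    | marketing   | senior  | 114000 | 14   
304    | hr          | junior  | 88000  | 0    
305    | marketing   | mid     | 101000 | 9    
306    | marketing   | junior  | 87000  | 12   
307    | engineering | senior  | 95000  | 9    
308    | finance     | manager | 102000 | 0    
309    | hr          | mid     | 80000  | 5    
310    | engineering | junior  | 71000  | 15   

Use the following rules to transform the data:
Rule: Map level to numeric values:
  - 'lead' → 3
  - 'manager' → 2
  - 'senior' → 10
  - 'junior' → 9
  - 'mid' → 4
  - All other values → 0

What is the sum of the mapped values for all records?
62

Step 1: Apply mapping to each record
Step 2: Count by status:
  'lead': 1 records × 3 = 3
  'manager': 2 records × 2 = 4
  'senior': 2 records × 10 = 20
  'junior': 3 records × 9 = 27
  'mid': 2 records × 4 = 8
Step 3: Sum all mapped values = 62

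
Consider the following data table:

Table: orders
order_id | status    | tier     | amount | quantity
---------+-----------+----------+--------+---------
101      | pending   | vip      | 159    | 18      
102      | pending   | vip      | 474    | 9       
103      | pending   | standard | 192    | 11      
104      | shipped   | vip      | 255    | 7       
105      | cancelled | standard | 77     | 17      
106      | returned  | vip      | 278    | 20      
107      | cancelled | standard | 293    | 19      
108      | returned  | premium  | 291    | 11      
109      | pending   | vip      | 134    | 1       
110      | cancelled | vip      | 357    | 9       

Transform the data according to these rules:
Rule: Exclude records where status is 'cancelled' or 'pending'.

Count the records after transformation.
3

Step 1: Count records to exclude
  - 3 (cancelled) + 4 (pending) = 7 records
Step 2: Total records: 10
Step 3: Remaining = 10 - 7 = 3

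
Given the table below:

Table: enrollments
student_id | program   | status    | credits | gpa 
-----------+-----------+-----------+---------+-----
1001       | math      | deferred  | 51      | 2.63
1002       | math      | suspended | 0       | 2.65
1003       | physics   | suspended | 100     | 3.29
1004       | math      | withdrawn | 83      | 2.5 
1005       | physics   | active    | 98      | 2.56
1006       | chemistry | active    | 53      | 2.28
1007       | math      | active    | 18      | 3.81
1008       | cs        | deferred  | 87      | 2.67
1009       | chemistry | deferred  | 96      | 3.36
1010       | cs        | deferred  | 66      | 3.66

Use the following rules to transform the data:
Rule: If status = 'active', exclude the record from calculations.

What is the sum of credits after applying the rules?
483

Step 1: Identify records where status = 'active'
Step 2: The excluded records sum to 169
Step 3: Original total credits = 652
Step 4: Remaining total = 652 - 169 = 483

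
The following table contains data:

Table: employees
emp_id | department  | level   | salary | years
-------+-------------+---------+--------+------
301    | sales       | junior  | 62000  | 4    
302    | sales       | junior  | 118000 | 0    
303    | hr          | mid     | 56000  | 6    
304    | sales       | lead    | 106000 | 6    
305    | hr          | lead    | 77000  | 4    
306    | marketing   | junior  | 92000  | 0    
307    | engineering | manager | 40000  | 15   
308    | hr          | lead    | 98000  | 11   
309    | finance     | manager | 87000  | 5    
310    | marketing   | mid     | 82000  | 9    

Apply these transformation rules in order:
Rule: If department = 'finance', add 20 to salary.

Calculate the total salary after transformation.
818020

Step 1: Count records where department = 'finance': 1
Step 2: Total bonus added: 1 × 20 = 20
Step 3: Original sum of salary: 818000
Step 4: Final sum = 818000 + 20 = 818020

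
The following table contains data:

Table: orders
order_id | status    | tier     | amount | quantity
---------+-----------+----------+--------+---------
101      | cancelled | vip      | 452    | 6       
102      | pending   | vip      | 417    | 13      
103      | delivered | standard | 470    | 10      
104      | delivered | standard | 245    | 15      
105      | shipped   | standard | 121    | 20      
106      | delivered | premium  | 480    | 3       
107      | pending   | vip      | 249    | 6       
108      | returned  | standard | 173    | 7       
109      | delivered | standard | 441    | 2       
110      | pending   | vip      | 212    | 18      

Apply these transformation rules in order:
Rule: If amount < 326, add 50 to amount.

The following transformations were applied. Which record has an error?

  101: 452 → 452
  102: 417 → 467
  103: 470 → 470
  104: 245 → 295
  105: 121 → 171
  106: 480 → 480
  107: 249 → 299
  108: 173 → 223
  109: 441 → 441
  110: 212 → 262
Record 102 has an error. The correct transformed value should be 417, not 467.

Step 1: Check each record against the rule
Step 2: Record 102 has amount = 417
Step 3: Since 417 >= 326, the bonus should not have been applied
Step 4: Correct value = 417, but claimed value = 467
Conclusion: Record 102 has the error.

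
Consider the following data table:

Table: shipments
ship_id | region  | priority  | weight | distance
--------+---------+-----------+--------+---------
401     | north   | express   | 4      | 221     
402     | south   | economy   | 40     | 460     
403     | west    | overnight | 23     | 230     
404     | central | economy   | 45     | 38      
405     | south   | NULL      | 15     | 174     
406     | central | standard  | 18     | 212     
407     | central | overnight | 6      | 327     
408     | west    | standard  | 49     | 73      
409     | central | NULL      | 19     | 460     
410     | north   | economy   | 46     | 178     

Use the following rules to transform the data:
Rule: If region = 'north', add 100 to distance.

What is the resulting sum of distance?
2573

Step 1: Count records where region = 'north': 2
Step 2: Total bonus added: 2 × 100 = 200
Step 3: Original sum of distance: 2373
Step 4: Final sum = 2373 + 200 = 2573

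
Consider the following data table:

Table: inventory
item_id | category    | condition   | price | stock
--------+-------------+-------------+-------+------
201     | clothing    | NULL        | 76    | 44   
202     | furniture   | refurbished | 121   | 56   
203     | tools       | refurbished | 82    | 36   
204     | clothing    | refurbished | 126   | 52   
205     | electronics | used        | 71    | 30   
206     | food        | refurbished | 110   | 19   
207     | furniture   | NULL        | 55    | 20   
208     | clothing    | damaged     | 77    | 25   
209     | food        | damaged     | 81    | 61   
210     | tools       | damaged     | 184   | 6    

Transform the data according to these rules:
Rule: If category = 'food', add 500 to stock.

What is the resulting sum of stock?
1349

Step 1: Count records where category = 'food': 2
Step 2: Total bonus added: 2 × 500 = 1000
Step 3: Original sum of stock: 349
Step 4: Final sum = 349 + 1000 = 1349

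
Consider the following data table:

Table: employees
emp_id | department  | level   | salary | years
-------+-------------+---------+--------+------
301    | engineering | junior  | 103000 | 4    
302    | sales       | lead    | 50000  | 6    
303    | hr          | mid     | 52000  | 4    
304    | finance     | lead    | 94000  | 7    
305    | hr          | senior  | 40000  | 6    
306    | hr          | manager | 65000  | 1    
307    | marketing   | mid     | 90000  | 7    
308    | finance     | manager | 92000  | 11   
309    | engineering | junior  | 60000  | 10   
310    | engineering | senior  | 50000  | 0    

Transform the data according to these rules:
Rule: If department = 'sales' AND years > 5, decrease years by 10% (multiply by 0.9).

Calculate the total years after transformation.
55.4

Step 1: Find records where department = 'sales' AND years > 5
Step 2: 1 records match, summing to 6
Step 3: After multiplier: 6 × 0.9 = 5.4
Step 4: Unaffected records sum: 50
Step 5: Final sum = 5.4 + 50 = 55.4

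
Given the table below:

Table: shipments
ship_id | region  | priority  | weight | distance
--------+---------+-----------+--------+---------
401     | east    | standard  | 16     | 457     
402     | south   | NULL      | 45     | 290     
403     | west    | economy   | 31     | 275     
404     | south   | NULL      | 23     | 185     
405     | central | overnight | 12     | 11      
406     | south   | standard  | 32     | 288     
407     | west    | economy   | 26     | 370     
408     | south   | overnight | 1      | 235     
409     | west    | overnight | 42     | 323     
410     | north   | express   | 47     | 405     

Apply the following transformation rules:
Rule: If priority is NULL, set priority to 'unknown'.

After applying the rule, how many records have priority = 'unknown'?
2

Step 1: Count records where priority IS NULL
Step 2: Found 2 records with NULL priority
Step 3: These records will have priority set to 'unknown'
Step 4: Records already having priority = 'unknown': 0
Step 5: Answer: 2 + 0 = 2 records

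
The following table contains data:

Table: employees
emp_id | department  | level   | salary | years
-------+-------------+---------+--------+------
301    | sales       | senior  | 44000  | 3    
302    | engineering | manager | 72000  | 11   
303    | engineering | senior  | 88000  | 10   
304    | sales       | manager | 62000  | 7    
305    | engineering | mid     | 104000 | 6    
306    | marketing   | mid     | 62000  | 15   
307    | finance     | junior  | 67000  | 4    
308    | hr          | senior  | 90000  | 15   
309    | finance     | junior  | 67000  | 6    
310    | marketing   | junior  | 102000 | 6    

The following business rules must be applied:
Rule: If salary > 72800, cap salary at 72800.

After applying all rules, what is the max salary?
72800

Step 1: Original maximum salary = 104000
Step 2: Apply cap at 72800
Step 3: 4 records had salary > 72800 and were capped
Step 4: Maximum after transformation = 72800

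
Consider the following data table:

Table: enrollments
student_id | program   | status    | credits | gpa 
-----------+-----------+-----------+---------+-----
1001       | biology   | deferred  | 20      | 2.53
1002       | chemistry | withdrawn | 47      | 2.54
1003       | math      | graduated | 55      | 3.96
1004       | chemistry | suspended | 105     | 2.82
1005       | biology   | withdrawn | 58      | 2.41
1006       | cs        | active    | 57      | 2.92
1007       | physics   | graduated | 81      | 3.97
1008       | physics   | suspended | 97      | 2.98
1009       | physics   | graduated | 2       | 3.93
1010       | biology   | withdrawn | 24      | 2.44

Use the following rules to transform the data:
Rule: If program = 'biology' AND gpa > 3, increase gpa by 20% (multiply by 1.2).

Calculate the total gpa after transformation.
30.5

Step 1: Find records where program = 'biology' AND gpa > 3
Step 2: 0 records match, summing to 0
Step 3: After multiplier: 0 × 1.2 = 0.0
Step 4: Unaffected records sum: 30.5
Step 5: Final sum = 0.0 + 30.5 = 30.5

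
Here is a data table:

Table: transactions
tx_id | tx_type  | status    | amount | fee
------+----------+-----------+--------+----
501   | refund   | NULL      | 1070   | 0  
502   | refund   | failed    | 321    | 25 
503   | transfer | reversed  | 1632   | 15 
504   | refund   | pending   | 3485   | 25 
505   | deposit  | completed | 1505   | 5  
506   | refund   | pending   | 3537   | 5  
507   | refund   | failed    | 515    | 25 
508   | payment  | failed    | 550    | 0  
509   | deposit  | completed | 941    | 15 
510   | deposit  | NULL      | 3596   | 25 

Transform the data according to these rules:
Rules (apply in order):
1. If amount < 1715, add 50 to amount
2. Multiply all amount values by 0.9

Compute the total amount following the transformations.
15751.8

Step 1: Apply Rule 1 - Add 50 to records with amount < 1715
  - 7 records affected: 6534 + (7 × 50) = 6884
  - Unaffected records: 10618
  - Sum after Rule 1: 17502
Step 2: Apply Rule 2 - Multiply all by 0.9
  - 17502 × 0.9 = 15751.8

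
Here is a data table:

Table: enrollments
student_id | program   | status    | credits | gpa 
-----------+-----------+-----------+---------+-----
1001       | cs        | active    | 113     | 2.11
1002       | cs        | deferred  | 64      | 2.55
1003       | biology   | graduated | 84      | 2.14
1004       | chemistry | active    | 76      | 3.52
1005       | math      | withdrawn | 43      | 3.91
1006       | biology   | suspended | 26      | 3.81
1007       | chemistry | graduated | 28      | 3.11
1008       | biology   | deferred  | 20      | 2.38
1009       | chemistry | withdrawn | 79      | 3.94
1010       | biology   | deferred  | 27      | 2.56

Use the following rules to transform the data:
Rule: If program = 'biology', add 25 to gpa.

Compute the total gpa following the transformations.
130.03

Step 1: Count records where program = 'biology': 4
Step 2: Total bonus added: 4 × 25 = 100
Step 3: Original sum of gpa: 30.03
Step 4: Final sum = 30.03 + 100 = 130.03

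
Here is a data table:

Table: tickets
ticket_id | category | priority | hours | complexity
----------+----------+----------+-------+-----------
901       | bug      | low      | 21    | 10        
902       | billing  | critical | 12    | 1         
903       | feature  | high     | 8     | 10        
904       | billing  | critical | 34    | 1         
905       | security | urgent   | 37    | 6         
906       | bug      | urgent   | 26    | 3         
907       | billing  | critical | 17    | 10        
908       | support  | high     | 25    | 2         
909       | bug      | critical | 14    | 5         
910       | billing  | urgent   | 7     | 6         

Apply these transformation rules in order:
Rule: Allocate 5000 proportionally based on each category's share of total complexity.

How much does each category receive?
billing: 1666.67, bug: 1666.67, feature: 925.93, security: 555.56, support: 185.19

Step 1: Calculate total complexity = 54
Step 2: Calculate each category's proportion:
  billing: 18/54 = 33.33% → 1666.67
  bug: 18/54 = 33.33% → 1666.67
  feature: 10/54 = 18.52% → 925.93
  security: 6/54 = 11.11% → 555.56
  support: 2/54 = 3.70% → 185.19
Step 3: Verify: sum of allocations ≈ 5000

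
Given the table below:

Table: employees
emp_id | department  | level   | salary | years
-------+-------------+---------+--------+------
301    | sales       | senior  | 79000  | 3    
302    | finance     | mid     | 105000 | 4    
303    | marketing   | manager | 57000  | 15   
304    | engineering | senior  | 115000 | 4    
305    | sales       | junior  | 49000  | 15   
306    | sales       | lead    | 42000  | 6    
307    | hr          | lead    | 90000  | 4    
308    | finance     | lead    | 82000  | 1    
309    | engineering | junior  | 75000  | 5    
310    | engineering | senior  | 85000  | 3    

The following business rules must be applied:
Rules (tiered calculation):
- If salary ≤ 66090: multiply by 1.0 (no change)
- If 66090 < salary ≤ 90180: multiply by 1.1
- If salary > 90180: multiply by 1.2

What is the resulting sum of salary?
864100.0

Step 1: Tier 1 (salary ≤ 66090): 3 records, sum = 148000 × 1.0 = 148000.0
Step 2: Tier 2 (66090 < salary ≤ 90180): 5 records, sum = 411000 × 1.1 = 452100.0
Step 3: Tier 3 (salary > 90180): 2 records, sum = 220000 × 1.2 = 264000.0
Step 4: Final sum = 148000.0 + 452100.0 + 264000.0 = 864100.0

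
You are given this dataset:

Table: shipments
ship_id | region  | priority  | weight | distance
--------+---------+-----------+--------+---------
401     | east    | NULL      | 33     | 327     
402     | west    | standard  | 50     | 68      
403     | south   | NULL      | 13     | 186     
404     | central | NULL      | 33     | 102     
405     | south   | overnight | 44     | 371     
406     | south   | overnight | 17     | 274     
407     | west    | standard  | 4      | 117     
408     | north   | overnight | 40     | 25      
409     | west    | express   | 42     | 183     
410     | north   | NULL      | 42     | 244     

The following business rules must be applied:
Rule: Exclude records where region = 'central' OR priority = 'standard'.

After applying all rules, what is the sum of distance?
1610

Step 1: Find records where region = 'central' OR priority = 'standard'
Step 2: 3 records match, summing to 287
Step 3: Original sum: 1897
Step 4: Remaining sum = 1897 - 287 = 1610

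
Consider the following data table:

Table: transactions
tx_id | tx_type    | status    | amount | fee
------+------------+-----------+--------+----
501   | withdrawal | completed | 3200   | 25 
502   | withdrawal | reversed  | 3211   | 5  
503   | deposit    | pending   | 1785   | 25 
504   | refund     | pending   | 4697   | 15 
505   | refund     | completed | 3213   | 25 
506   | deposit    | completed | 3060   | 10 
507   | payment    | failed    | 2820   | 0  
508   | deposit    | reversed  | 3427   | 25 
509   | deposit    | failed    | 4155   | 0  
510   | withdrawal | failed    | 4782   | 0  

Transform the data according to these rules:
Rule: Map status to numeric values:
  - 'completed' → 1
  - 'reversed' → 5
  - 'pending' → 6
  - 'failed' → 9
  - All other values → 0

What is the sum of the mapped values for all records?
52

Step 1: Apply mapping to each record
Step 2: Count by status:
  'completed': 3 records × 1 = 3
  'reversed': 2 records × 5 = 10
  'pending': 2 records × 6 = 12
  'failed': 3 records × 9 = 27
Step 3: Sum all mapped values = 52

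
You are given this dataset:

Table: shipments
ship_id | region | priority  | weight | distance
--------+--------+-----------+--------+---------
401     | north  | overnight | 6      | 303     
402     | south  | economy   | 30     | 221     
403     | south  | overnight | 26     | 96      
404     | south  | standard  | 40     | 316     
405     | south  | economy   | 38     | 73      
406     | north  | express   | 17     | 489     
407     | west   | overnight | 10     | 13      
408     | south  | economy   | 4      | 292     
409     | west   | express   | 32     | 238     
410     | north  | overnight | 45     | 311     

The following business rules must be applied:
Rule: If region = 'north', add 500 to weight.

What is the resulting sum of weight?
1748

Step 1: Count records where region = 'north': 3
Step 2: Total bonus added: 3 × 500 = 1500
Step 3: Original sum of weight: 248
Step 4: Final sum = 248 + 1500 = 1748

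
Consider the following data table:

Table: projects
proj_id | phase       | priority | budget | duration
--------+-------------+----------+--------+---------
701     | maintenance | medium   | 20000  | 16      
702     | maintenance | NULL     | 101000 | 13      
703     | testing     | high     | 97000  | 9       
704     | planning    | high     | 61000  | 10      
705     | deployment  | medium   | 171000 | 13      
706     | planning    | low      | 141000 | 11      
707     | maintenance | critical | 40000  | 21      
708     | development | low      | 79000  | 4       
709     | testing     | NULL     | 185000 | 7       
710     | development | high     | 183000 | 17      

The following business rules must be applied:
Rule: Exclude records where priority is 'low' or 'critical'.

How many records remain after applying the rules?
7

Step 1: Count records to exclude
  - 2 (low) + 1 (critical) = 3 records
Step 2: Total records: 10
Step 3: Remaining = 10 - 3 = 7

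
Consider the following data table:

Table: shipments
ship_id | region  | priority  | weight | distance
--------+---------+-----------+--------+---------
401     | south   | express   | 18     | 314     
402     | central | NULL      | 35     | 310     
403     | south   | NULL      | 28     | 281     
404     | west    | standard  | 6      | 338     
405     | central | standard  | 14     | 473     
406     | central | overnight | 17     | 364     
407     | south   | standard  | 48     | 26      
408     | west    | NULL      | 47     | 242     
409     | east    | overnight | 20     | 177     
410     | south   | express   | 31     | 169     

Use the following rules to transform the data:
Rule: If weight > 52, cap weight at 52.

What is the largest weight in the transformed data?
48

Step 1: Original maximum weight = 48
Step 2: Check cap of 52 against maximum
Step 3: No records exceed the cap (max 48 <= cap 52), so no capping applies
Step 4: Maximum after transformation = 48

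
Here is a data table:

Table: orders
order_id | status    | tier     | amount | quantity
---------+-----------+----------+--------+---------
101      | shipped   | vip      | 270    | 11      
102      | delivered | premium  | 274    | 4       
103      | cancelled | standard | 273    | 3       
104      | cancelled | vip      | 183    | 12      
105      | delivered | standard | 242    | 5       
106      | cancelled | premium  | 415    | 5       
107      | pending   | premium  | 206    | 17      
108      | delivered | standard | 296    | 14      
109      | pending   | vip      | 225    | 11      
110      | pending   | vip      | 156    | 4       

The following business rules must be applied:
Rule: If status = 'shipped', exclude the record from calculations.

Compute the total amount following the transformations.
2270

Step 1: Identify records where status = 'shipped'
Step 2: The excluded records sum to 270
Step 3: Original total amount = 2540
Step 4: Remaining total = 2540 - 270 = 2270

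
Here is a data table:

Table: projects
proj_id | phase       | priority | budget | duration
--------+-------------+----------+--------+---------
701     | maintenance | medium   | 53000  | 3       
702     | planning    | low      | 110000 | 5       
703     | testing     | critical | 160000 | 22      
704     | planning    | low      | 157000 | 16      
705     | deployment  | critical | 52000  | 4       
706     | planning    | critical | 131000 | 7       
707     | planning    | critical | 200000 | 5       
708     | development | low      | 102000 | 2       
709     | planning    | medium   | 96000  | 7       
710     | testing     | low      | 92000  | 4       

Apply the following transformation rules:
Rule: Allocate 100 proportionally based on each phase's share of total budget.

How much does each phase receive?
deployment: 4.51, development: 8.85, maintenance: 4.6, planning: 60.19, testing: 21.86

Step 1: Calculate total budget = 1153000
Step 2: Calculate each phase's proportion:
  deployment: 52000/1153000 = 4.51% → 4.51
  development: 102000/1153000 = 8.85% → 8.85
  maintenance: 53000/1153000 = 4.60% → 4.6
  planning: 694000/1153000 = 60.19% → 60.19
  testing: 252000/1153000 = 21.86% → 21.86
Step 3: Verify: sum of allocations ≈ 100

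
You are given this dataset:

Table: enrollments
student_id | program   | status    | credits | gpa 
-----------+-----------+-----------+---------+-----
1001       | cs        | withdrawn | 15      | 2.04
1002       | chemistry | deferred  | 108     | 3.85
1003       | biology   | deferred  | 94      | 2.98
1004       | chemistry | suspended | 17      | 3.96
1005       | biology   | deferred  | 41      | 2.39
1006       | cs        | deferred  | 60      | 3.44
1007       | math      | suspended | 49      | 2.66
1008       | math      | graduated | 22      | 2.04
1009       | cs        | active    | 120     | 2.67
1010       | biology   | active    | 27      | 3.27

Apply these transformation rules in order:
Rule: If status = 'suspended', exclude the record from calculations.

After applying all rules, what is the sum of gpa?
22.68

Step 1: Identify records where status = 'suspended'
Step 2: The excluded records sum to 6.62
Step 3: Original total gpa = 29.3
Step 4: Remaining total = 29.3 - 6.62 = 22.68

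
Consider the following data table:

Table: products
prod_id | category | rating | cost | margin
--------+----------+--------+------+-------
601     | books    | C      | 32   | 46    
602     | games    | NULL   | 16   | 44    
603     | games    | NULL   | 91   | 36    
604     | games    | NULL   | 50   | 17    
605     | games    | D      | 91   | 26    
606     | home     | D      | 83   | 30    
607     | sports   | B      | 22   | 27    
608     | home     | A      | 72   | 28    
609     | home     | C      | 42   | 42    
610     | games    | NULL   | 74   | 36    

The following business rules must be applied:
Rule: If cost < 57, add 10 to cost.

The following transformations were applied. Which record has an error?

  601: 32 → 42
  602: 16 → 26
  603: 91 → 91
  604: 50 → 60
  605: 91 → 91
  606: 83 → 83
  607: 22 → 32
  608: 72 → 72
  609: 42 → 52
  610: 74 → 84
Record 610 has an error. The correct transformed value should be 74, not 84.

Step 1: Check each record against the rule
Step 2: Record 610 has cost = 74
Step 3: Since 74 >= 57, the bonus should not have been applied
Step 4: Correct value = 74, but claimed value = 84
Conclusion: Record 610 has the error.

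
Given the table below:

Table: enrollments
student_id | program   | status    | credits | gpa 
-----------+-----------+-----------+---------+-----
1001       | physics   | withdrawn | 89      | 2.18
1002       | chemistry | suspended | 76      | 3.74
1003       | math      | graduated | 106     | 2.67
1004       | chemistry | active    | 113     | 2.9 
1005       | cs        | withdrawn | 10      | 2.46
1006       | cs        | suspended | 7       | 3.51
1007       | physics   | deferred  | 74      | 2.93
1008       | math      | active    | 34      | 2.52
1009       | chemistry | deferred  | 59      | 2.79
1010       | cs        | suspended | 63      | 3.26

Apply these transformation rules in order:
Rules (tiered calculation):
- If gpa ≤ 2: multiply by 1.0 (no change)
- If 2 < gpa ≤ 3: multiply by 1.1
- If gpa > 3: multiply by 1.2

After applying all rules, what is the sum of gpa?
32.91

Step 1: Tier 1 (gpa ≤ 2): 0 records, sum = 0 × 1.0 = 0.0
Step 2: Tier 2 (2 < gpa ≤ 3): 7 records, sum = 18.45 × 1.1 = 20.3
Step 3: Tier 3 (gpa > 3): 3 records, sum = 10.51 × 1.2 = 12.61
Step 4: Final sum = 0.0 + 20.3 + 12.61 = 32.91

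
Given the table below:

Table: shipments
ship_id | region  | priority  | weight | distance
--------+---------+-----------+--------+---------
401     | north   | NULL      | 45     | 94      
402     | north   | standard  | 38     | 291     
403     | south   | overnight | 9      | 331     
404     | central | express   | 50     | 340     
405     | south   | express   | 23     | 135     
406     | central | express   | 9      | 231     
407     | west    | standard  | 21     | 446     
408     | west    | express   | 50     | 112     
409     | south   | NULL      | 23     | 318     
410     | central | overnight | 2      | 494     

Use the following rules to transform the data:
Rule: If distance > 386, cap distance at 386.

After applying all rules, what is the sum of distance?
2624

Step 1: 2 records have distance > 386
Step 2: These records originally summed to 940
Step 3: After capping: 2 × 386 = 772
Step 4: Unaffected records sum: 1852
Step 5: Final sum = 772 + 1852 = 2624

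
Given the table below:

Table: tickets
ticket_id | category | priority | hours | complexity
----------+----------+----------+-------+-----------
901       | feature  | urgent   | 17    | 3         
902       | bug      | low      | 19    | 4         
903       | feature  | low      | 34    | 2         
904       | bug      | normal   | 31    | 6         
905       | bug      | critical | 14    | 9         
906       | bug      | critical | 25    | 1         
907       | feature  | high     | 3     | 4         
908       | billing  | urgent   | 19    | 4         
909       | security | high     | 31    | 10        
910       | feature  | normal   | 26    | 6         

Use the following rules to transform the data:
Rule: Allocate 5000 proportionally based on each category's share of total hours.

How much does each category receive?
billing: 433.79, bug: 2031.96, feature: 1826.48, security: 707.76

Step 1: Calculate total hours = 219
Step 2: Calculate each category's proportion:
  billing: 19/219 = 8.68% → 433.79
  bug: 89/219 = 40.64% → 2031.96
  feature: 80/219 = 36.53% → 1826.48
  security: 31/219 = 14.16% → 707.76
Step 3: Verify: sum of allocations ≈ 5000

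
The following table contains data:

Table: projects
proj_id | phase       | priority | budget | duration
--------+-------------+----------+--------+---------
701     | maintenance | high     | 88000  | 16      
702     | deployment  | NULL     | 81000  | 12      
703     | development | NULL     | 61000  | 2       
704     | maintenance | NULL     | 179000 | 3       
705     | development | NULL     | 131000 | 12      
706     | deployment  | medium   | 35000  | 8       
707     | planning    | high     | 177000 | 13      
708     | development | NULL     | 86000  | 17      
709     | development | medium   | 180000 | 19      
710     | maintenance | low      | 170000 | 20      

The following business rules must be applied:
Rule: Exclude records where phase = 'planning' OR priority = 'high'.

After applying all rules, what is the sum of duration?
93

Step 1: Find records where phase = 'planning' OR priority = 'high'
Step 2: 2 records match, summing to 29
Step 3: Original sum: 122
Step 4: Remaining sum = 122 - 29 = 93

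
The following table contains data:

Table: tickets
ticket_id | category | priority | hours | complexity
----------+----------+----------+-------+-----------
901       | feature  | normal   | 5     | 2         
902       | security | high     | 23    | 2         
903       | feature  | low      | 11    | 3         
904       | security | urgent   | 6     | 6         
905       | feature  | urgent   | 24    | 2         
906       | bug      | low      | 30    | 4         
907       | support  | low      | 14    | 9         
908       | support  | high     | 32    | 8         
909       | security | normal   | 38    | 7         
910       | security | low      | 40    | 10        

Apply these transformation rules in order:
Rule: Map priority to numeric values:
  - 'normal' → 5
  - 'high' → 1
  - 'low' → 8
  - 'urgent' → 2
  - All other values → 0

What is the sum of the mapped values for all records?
48

Step 1: Apply mapping to each record
Step 2: Count by status:
  'normal': 2 records × 5 = 10
  'high': 2 records × 1 = 2
  'low': 4 records × 8 = 32
  'urgent': 2 records × 2 = 4
Step 3: Sum all mapped values = 48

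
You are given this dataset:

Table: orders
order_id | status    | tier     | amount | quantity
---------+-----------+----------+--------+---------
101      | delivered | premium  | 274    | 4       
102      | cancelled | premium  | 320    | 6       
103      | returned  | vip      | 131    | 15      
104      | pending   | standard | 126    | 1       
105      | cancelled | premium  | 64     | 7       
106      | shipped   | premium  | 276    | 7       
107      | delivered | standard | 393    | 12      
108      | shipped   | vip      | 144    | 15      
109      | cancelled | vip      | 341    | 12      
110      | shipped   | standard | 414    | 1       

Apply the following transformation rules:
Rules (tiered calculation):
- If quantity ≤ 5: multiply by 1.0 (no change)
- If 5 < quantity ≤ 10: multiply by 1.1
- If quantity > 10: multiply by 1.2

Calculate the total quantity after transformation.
92.8

Step 1: Tier 1 (quantity ≤ 5): 3 records, sum = 6 × 1.0 = 6.0
Step 2: Tier 2 (5 < quantity ≤ 10): 3 records, sum = 20 × 1.1 = 22.0
Step 3: Tier 3 (quantity > 10): 4 records, sum = 54 × 1.2 = 64.8
Step 4: Final sum = 6.0 + 22.0 + 64.8 = 92.8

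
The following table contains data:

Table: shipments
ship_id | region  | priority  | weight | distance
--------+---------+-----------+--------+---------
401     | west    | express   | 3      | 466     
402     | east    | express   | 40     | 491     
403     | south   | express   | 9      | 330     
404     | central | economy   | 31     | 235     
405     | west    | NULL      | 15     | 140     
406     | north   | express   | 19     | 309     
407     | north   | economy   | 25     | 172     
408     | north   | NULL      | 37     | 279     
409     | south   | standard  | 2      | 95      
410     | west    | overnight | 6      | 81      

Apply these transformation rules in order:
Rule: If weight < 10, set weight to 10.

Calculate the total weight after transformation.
207

Step 1: 4 records have weight < 10
Step 2: These records originally summed to 20
Step 3: After setting to minimum: 4 × 10 = 40
Step 4: Unaffected records sum: 167
Step 5: Final sum = 40 + 167 = 207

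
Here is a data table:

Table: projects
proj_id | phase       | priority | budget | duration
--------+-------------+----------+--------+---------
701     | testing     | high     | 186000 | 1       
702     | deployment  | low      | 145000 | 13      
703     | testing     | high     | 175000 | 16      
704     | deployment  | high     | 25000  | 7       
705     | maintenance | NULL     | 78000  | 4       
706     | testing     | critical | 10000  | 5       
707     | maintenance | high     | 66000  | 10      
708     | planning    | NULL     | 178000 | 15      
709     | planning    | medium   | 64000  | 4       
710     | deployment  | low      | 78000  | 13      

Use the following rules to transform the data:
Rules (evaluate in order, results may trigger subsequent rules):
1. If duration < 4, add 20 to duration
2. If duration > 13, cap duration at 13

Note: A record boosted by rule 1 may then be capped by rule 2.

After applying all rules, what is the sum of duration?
95

Step 1: Apply rule 1 to records with duration < 4
  - 1 records get bonus of 20
  - Of these, 1 records then exceed 13 and get capped
Step 2: Apply rule 2 to records with duration > 13
  - 2 records (original) are capped
Step 3: Calculate final sum = 95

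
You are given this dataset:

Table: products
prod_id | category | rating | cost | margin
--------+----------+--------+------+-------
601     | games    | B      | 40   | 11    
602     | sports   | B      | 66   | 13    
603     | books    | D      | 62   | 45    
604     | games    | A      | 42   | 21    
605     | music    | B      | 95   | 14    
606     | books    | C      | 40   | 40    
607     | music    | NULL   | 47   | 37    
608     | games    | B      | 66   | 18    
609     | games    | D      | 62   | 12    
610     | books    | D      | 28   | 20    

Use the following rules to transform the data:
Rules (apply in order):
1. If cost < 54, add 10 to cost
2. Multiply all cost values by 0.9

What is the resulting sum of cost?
538.2

Step 1: Apply Rule 1 - Add 10 to records with cost < 54
  - 5 records affected: 197 + (5 × 10) = 247
  - Unaffected records: 351
  - Sum after Rule 1: 598
Step 2: Apply Rule 2 - Multiply all by 0.9
  - 598 × 0.9 = 538.2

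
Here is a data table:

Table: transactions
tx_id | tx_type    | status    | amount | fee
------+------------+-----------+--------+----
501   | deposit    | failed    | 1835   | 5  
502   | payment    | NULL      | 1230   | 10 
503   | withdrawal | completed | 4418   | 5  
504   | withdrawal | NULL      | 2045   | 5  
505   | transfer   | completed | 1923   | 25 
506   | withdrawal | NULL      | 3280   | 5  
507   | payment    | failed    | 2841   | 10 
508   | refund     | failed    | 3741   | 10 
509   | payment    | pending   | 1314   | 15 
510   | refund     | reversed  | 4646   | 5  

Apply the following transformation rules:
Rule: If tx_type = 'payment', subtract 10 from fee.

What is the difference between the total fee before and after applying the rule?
30

Step 1: Original sum of fee = 95
Step 2: 3 records have tx_type = 'payment'
Step 3: Each affected record changes by -10
Step 4: Total change = 3 × -10 = -30
Step 5: New sum = 95 + -30 = 65
Step 6: Difference = |65 - 95| = 30
        (Sum decreased by 30)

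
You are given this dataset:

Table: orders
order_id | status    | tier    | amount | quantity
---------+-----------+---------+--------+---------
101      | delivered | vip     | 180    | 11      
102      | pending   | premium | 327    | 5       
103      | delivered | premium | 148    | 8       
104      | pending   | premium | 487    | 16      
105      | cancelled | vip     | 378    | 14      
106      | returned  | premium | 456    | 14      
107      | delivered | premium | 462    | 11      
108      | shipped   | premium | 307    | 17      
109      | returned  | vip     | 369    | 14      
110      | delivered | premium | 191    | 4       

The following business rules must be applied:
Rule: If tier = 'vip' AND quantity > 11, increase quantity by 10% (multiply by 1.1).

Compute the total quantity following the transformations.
116.8

Step 1: Find records where tier = 'vip' AND quantity > 11
Step 2: 2 records match, summing to 28
Step 3: After multiplier: 28 × 1.1 = 30.8
Step 4: Unaffected records sum: 86
Step 5: Final sum = 30.8 + 86 = 116.8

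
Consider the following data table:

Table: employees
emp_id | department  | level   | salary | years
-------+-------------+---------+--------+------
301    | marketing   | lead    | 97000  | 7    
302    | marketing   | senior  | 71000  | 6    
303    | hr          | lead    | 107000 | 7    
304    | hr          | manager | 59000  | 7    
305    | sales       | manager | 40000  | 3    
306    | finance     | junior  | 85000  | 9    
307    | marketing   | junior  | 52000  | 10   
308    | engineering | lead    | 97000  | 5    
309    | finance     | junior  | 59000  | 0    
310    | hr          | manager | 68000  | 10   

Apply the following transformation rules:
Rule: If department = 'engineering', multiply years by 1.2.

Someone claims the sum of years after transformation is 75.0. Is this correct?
No, the correct result is 65.0.

Step 1: Calculate the correct sum after transformation
Step 2: Apply multiplier 1.2 to records where department = 'engineering'
Step 3: Correct result = 65.0
Step 4: Claimed result = 75.0
Step 5: 65.0 ≠ 75.0
Conclusion: The claimed result is incorrect. The correct answer is 65.0.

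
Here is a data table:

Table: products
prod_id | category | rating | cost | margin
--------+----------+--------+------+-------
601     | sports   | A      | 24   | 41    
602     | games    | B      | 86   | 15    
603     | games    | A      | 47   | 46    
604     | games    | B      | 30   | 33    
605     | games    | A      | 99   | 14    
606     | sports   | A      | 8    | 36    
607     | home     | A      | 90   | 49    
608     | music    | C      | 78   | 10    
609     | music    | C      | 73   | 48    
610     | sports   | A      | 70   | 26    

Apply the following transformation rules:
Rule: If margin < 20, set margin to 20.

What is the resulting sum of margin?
339

Step 1: 3 records have margin < 20
Step 2: These records originally summed to 39
Step 3: After setting to minimum: 3 × 20 = 60
Step 4: Unaffected records sum: 279
Step 5: Final sum = 60 + 279 = 339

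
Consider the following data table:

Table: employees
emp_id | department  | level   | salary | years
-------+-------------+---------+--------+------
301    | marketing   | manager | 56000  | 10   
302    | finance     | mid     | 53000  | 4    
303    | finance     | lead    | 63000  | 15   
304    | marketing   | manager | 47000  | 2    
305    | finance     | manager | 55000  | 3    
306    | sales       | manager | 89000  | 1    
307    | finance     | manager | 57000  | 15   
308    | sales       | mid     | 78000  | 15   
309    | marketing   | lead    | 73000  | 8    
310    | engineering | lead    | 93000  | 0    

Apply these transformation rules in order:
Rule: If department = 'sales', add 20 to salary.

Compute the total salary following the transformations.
664040

Step 1: Count records where department = 'sales': 2
Step 2: Total bonus added: 2 × 20 = 40
Step 3: Original sum of salary: 664000
Step 4: Final sum = 664000 + 40 = 664040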